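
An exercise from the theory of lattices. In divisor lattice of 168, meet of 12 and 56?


In a divisor lattice, meet = gcd (greatest common divisor).
By Euclidean algorithm or factoring: gcd(12,56) = 4


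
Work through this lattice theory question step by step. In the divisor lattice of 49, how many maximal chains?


A maximal chain goes from the minimum element to a maximal element via cover relations.
Counting all min-to-max paths in the cover graph.
Total maximal chains: 1


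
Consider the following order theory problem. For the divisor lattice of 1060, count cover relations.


A cover relation a -< b holds when a < b with no c strictly between.
Cover relations:
  1 -< 2
  1 -< 5
  1 -< 53
  2 -< 4
  2 -< 10
  2 -< 106
  4 -< 20
  4 -< 212
  ...12 more
Total: 20


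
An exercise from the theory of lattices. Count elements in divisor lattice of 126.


Divisors of 126: [1, 2, 3, 6, 7, 9, 14, 18, 21, 42, 63, 126]
Count: 12


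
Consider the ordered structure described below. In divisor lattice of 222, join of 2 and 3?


In a divisor lattice, join = lcm (least common multiple).
gcd(2,3) = 1
lcm(2,3) = 2*3/gcd = 6/1 = 6


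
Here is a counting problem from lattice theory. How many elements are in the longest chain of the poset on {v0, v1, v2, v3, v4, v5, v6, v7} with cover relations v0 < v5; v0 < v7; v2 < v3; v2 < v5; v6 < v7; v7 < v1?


A chain is a totally ordered subset; we count the number of elements in a maximum chain.
Compute, for each element x, the size of the longest chain ending at x:
  v0: 1
  v2: 1
  v4: 1
  v6: 1
  v3: 2
  v5: 2
  ...
A maximum chain: v0 < v7 < v1
Number of elements in the longest chain: 3


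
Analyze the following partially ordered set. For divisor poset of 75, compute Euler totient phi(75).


phi(n) = n * prod_{p|n} (1 - 1/p).
Prime divisors of 75: [3, 5]
phi(75) = 75 * (1 - 1/3) * (1 - 1/5)
phi(75) = 40


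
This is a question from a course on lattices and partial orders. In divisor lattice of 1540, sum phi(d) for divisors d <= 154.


Divisors of 1540 up to 154: [1, 2, 4, 5, 7, 10, 11, 14, 20, 22, 28, 35, 44, 55, 70, 77, 110, 140, 154]
phi values: [1, 1, 2, 4, 6, 4, 10, 6, 8, 10, 12, 24, 20, 40, 24, 60, 40, 48, 60]
Sum = 380


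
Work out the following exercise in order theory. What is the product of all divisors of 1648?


Divisors of 1648: [1, 2, 4, 8, 16, 103, 206, 412, 824, 1648]
Product = n^(d(n)/2) = 1648^(10/2)
Product = 12155869717331968


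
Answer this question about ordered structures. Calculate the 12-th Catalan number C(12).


C(n) = C(2n, n) / (n+1).
C(24, 12) = 2704156
C(12) = 2704156 / 13 = 208012


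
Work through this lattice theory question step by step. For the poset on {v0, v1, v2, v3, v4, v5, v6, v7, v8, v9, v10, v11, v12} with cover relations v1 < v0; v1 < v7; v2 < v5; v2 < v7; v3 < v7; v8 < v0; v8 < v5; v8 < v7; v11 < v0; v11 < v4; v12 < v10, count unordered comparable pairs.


A comparable pair {a,b} has a < b or b < a in the order.
Count unordered pairs where one element is strictly below the other.
Examples: {v0,v1}, {v0,v8}, {v0,v11}, {v1,v7}, ...
Total comparable pairs: 11


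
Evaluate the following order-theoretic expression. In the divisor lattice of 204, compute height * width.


Height = length of longest chain minus 1; width = size of largest antichain.
A maximum chain: 1 | 17 | 51 | 102 | 204  (height 4).
A maximum antichain: {4, 6, 34, 51}  (width 4).
Product = 4 * 4 = 16


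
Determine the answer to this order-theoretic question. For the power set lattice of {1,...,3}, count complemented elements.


An element a is complemented if some b has a meet b = bottom, a join b = top.
every subset A has complement S\A, so all elements are complemented.
Complemented elements: {}, {1}, {2}, {3}, {1,2}, {1,3}, ... (2 more)
Count: 8


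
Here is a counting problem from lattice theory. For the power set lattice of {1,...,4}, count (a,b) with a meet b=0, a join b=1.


Complement pair (a,b): a meet b = bottom, a join b = top.
Here: A intersect B = {} and A union B = {1,...,4}.
Pairs found: ({},{1,2,3,4}), ({1},{2,3,4}), ({2},{1,3,4}), ({3},{1,2,4}), ... (12 more)
Total ordered pairs: 16


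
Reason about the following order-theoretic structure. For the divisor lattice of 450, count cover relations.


A cover relation a -< b holds when a < b with no c strictly between.
Cover relations:
  1 -< 2
  1 -< 3
  1 -< 5
  2 -< 6
  2 -< 10
  3 -< 6
  3 -< 9
  3 -< 15
  ...25 more
Total: 33


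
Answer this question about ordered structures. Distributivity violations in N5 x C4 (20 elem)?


Distributive law: a ^ (b v c) = (a ^ b) v (a ^ c).
Check all 20^3 = 8000 ordered triples (a,b,c).
  e.g. a=(b,0), b=(a,0), c=(c,0): lhs=(b,0) != rhs=(a,0)
  e.g. a=(b,0), b=(a,0), c=(c,1): lhs=(b,0) != rhs=(a,0)
Total violating triples: 128


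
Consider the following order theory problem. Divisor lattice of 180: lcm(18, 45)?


Join=lcm.
gcd(18,45)=9
lcm=90


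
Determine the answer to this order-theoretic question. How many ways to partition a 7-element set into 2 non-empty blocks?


S(n,k) = k*S(n-1,k) + S(n-1,k-1).
S(6,2) = 31, S(6,1) = 1
S(7,2) = 2*31 + 1 = 62 + 1
S(7,2) = 63


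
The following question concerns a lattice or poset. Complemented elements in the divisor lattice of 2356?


An element a is complemented if some b has a meet b = bottom, a join b = top.
a is complemented iff gcd(a, n/a)=1, i.e. a is a unitary divisor of 2356.
Complemented elements: 1, 4, 19, 31, 76, 124, ... (2 more)
Count: 8


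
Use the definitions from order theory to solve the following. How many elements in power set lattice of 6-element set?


Power set = 2^n.
2^6 = 64


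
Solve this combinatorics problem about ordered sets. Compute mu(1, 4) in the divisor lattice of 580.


In a divisor lattice, mu(a,b) = mu(b/a) where mu is the classical Mobius function.
b/a = 4/1 = 4
Prime factorization of 4: primes [2]
4 is not squarefree, so mu(4) = 0


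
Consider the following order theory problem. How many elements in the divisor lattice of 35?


Divisors of 35: [1, 5, 7, 35]
Count: 4


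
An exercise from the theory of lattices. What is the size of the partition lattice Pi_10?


B(n) = number of set partitions of an n-element set.
B(n) satisfies the recurrence: B(n+1) = sum_k C(n,k)*B(k).
B(10) = 115975


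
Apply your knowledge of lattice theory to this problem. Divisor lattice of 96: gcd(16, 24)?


Meet=gcd.
gcd(16,24)=8


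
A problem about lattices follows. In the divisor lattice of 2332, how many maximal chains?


A maximal chain goes from the minimum element to a maximal element via cover relations.
Counting all min-to-max paths in the cover graph.
Total maximal chains: 12


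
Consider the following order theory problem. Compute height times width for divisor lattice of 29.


Height = length of longest chain minus 1; width = size of largest antichain.
A maximum chain: 1 | 29  (height 1).
A maximum antichain: {1}  (width 1).
Product = 1 * 1 = 1


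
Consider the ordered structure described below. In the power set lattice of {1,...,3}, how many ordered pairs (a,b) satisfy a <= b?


The order relation is {(a,b) : a <= b}, reflexive so it includes (a,a).
Examples: ({},{}), ({},{1,2}), ({},{1,2,3}), ({},{1,3}), ({},{1}), ...
Total ordered pairs: 27


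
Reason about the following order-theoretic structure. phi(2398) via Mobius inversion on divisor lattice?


phi(n) = n * prod_{p|n} (1 - 1/p).
Prime divisors of 2398: [2, 11, 109]
phi(2398) = 2398 * (1 - 1/2) * (1 - 1/11) * (1 - 1/109)
phi(2398) = 1080


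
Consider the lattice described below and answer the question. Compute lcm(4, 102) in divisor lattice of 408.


In a divisor lattice, join = lcm (least common multiple).
gcd(4,102) = 2
lcm(4,102) = 4*102/gcd = 408/2 = 204


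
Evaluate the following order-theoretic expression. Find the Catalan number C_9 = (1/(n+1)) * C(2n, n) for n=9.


C(n) = C(2n, n) / (n+1).
C(18, 9) = 48620
C(9) = 48620 / 10 = 4862


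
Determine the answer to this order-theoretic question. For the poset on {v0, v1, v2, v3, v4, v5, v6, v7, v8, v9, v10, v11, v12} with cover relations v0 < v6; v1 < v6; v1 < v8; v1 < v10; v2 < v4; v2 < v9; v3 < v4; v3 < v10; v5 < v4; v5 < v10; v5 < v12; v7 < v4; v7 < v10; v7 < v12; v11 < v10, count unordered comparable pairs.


A comparable pair {a,b} has a < b or b < a in the order.
Count unordered pairs where one element is strictly below the other.
Examples: {v0,v6}, {v1,v6}, {v1,v8}, {v1,v10}, ...
Total comparable pairs: 15


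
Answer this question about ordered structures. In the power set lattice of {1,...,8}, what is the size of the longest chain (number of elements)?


A chain is a totally ordered subset; we count the number of elements in a maximum chain.
Compute, for each element x, the size of the longest chain ending at x:
  {}: 1
  {1}: 2
  {2}: 2
  {3}: 2
  {4}: 2
  {5}: 2
  ...
A maximum chain: {} < {1} < {1,2} < {1,2,3} < {1,2,3,4} < {1,2,3,4,5} < {1,2,3,4,5,6} < {1,2,3,4,5,6,7} < {1,2,3,4,5,6,7,8}
Number of elements in the longest chain: 9


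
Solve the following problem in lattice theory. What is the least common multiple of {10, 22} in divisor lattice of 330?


In a divisor lattice, join = lcm (least common multiple).
Compute lcm iteratively: start with first element, then lcm(current, next).
Elements: [10, 22]
lcm(10,22) = 110
Final lcm = 110


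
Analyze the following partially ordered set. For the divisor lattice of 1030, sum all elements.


sigma(n) = sum of divisors.
Divisors of 1030: [1, 2, 5, 10, 103, 206, 515, 1030]
Sum = 1872


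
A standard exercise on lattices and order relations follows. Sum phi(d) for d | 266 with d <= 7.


Divisors of 266 up to 7: [1, 2, 7]
phi values: [1, 1, 6]
Sum = 8


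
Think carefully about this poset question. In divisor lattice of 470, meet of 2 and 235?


In a divisor lattice, meet = gcd (greatest common divisor).
By Euclidean algorithm or factoring: gcd(2,235) = 1


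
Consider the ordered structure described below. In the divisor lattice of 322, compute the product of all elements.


Divisors of 322: [1, 2, 7, 14, 23, 46, 161, 322]
Product = n^(d(n)/2) = 322^(8/2)
Product = 10750371856


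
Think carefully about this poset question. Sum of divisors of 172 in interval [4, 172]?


Interval [4,172] in divisors of 172: [4, 172]
Sum = 176


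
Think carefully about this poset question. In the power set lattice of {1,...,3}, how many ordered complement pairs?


Complement pair (a,b): a meet b = bottom, a join b = top.
Here: A intersect B = {} and A union B = {1,...,3}.
Pairs found: ({},{1,2,3}), ({1},{2,3}), ({2},{1,3}), ({3},{1,2}), ... (4 more)
Total ordered pairs: 8


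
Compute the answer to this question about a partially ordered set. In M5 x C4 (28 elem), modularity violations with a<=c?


Modular law: if a <= c then a v (b ^ c) = (a v b) ^ c.
Check all triples (a,b,c) with a <= c among 28 elements.
This lattice is modular (diamonds M_m and their chain-products are modular).
Total violating triples: 0


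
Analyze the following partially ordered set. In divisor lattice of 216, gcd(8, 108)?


Meet=gcd.
gcd(8,108)=4


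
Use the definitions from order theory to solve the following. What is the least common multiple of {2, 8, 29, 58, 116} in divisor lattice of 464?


In a divisor lattice, join = lcm (least common multiple).
Compute lcm iteratively: start with first element, then lcm(current, next).
Elements: [2, 8, 29, 58, 116]
lcm(2,8) = 8
lcm(8,29) = 232
lcm(232,58) = 232
lcm(232,116) = 232
Final lcm = 232


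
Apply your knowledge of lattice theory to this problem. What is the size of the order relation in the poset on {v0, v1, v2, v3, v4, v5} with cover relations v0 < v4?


The order relation is {(a,b) : a <= b}, reflexive so it includes (a,a).
Examples: (v0,v0), (v0,v4), (v1,v1), (v2,v2), (v3,v3), ...
Total ordered pairs: 7


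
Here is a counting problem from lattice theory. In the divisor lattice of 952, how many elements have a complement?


An element a is complemented if some b has a meet b = bottom, a join b = top.
a is complemented iff gcd(a, n/a)=1, i.e. a is a unitary divisor of 952.
Complemented elements: 1, 7, 8, 17, 56, 119, ... (2 more)
Count: 8


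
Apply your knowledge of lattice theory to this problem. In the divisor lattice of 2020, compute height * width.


Height = length of longest chain minus 1; width = size of largest antichain.
A maximum chain: 1 | 101 | 505 | 1010 | 2020  (height 4).
A maximum antichain: {4, 10, 202, 505}  (width 4).
Product = 4 * 4 = 16


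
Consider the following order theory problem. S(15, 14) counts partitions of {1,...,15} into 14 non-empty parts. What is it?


S(n,k) = k*S(n-1,k) + S(n-1,k-1).
S(14,14) = 1, S(14,13) = 91
S(15,14) = 14*1 + 91 = 14 + 91
S(15,14) = 105


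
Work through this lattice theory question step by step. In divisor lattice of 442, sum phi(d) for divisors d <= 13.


Divisors of 442 up to 13: [1, 2, 13]
phi values: [1, 1, 12]
Sum = 14


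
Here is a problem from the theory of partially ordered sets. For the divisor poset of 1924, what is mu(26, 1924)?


In a divisor lattice, mu(a,b) = mu(b/a) where mu is the classical Mobius function.
b/a = 1924/26 = 74
Prime factorization of 74: primes [2, 37]
74 is squarefree with 2 prime factor(s), so mu(74) = (-1)^2 = 1


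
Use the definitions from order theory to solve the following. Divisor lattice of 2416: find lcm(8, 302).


In a divisor lattice, join = lcm (least common multiple).
gcd(8,302) = 2
lcm(8,302) = 8*302/gcd = 2416/2 = 1208


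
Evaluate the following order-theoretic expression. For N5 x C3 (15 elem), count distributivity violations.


Distributive law: a ^ (b v c) = (a ^ b) v (a ^ c).
Check all 15^3 = 3375 ordered triples (a,b,c).
  e.g. a=(b,0), b=(a,0), c=(c,0): lhs=(b,0) != rhs=(a,0)
  e.g. a=(b,0), b=(a,0), c=(c,1): lhs=(b,0) != rhs=(a,0)
Total violating triples: 54


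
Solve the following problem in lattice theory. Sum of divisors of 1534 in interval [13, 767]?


Interval [13,767] in divisors of 1534: [13, 767]
Sum = 780


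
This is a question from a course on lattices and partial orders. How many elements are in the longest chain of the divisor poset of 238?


A chain is a totally ordered subset; we count the number of elements in a maximum chain.
Compute, for each element x, the size of the longest chain ending at x:
  1: 1
  2: 2
  7: 2
  17: 2
  14: 3
  34: 3
  ...
A maximum chain: 1 < 2 < 14 < 238
Number of elements in the longest chain: 4


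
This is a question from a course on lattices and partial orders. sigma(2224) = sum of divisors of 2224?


sigma(n) = sum of divisors.
Divisors of 2224: [1, 2, 4, 8, 16, 139, 278, 556, 1112, 2224]
Sum = 4340


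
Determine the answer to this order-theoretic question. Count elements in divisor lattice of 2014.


Divisors of 2014: [1, 2, 19, 38, 53, 106, 1007, 2014]
Count: 8


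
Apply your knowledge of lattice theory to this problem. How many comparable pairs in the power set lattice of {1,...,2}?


A comparable pair {a,b} has a < b or b < a in the order.
Count unordered pairs where one element is strictly below the other.
Examples: {{},{1}}, {{},{2}}, {{},{1,2}}, {{1},{1,2}}, ...
Total comparable pairs: 5


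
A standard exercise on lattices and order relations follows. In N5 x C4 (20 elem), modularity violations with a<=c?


Modular law: if a <= c then a v (b ^ c) = (a v b) ^ c.
Check all triples (a,b,c) with a <= c among 20 elements.
  e.g. a=(a,0), b=(c,0), c=(b,0): lhs=(a,0) != rhs=(b,0)
  e.g. a=(a,0), b=(c,1), c=(b,0): lhs=(a,0) != rhs=(b,0)
Total violating triples: 40


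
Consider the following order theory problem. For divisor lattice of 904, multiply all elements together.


Divisors of 904: [1, 2, 4, 8, 113, 226, 452, 904]
Product = n^(d(n)/2) = 904^(8/2)
Product = 667841990656


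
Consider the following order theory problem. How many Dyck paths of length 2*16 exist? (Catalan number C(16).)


C(n) = C(2n, n) / (n+1).
C(32, 16) = 601080390
C(16) = 601080390 / 17 = 35357670


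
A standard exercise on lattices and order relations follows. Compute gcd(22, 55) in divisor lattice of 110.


In a divisor lattice, meet = gcd (greatest common divisor).
By Euclidean algorithm or factoring: gcd(22,55) = 11


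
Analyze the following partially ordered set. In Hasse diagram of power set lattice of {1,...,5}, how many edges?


A cover relation a -< b holds when a < b with no c strictly between.
Cover relations:
  {} -< {1}
  {} -< {2}
  {} -< {3}
  {} -< {4}
  {} -< {5}
  {1} -< {1,2}
  {1} -< {1,3}
  {1} -< {1,4}
  ...72 more
Total: 80


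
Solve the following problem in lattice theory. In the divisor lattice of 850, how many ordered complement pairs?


Complement pair (a,b): a meet b = bottom, a join b = top.
Here: gcd(a,b)=1 and lcm(a,b)=850, i.e. a*b=850 with a,b coprime.
Pairs found: (1,850), (2,425), (17,50), (25,34), ... (4 more)
Total ordered pairs: 8


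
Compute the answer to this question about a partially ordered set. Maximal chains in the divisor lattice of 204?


A maximal chain goes from the minimum element to a maximal element via cover relations.
Counting all min-to-max paths in the cover graph.
Total maximal chains: 12


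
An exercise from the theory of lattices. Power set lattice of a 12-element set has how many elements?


Power set = 2^n.
2^12 = 4096


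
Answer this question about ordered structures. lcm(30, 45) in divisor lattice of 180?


Join=lcm.
gcd(30,45)=15
lcm=90


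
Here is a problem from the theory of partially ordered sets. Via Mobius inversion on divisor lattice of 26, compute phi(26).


phi(n) = n * prod_{p|n} (1 - 1/p).
Prime divisors of 26: [2, 13]
phi(26) = 26 * (1 - 1/2) * (1 - 1/13)
phi(26) = 12


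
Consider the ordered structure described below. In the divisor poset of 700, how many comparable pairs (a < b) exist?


A comparable pair {a,b} has a < b or b < a in the order.
Count unordered pairs where one element is strictly below the other.
Examples: {1,2}, {1,4}, {1,5}, {1,7}, ...
Total comparable pairs: 90


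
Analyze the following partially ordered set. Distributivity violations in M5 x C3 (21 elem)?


Distributive law: a ^ (b v c) = (a ^ b) v (a ^ c).
Check all 21^3 = 9261 ordered triples (a,b,c).
  e.g. a=(a1,0), b=(a2,0), c=(a3,0): lhs=(a1,0) != rhs=(0,0)
  e.g. a=(a1,0), b=(a2,0), c=(a3,1): lhs=(a1,0) != rhs=(0,0)
Total violating triples: 1620


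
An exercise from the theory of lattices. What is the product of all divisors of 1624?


Divisors of 1624: [1, 2, 4, 7, 8, 14, 28, 29, 56, 58, 116, 203, 232, 406, 812, 1624]
Product = n^(d(n)/2) = 1624^(16/2)
Product = 48382488186132912853221376


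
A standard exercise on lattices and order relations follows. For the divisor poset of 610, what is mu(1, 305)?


In a divisor lattice, mu(a,b) = mu(b/a) where mu is the classical Mobius function.
b/a = 305/1 = 305
Prime factorization of 305: primes [5, 61]
305 is squarefree with 2 prime factor(s), so mu(305) = (-1)^2 = 1


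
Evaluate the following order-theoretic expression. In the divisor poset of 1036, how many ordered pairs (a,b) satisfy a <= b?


The order relation is {(a,b) : a <= b}, reflexive so it includes (a,a).
Examples: (1,1), (1,1036), (1,14), (1,148), (1,2), ...
Total ordered pairs: 54


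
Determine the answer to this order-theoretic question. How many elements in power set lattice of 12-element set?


Power set = 2^n.
2^12 = 4096


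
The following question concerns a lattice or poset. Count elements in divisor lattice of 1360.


Divisors of 1360: [1, 2, 4, 5, 8, 10, 16, 17, 20, 34, 40, 68, 80, 85, 136, 170, 272, 340, 680, 1360]
Count: 20


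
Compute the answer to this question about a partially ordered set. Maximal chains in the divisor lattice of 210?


A maximal chain goes from the minimum element to a maximal element via cover relations.
Counting all min-to-max paths in the cover graph.
Total maximal chains: 24


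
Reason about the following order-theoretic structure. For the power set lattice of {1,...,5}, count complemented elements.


An element a is complemented if some b has a meet b = bottom, a join b = top.
every subset A has complement S\A, so all elements are complemented.
Complemented elements: {}, {1}, {2}, {3}, {4}, {5}, ... (26 more)
Count: 32


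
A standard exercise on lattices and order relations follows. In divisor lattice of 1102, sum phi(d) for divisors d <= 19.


Divisors of 1102 up to 19: [1, 2, 19]
phi values: [1, 1, 18]
Sum = 20


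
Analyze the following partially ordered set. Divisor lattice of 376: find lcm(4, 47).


In a divisor lattice, join = lcm (least common multiple).
gcd(4,47) = 1
lcm(4,47) = 4*47/gcd = 188/1 = 188


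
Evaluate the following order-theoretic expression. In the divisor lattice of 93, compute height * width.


Height = length of longest chain minus 1; width = size of largest antichain.
A maximum chain: 1 | 31 | 93  (height 2).
A maximum antichain: {3, 31}  (width 2).
Product = 2 * 2 = 4


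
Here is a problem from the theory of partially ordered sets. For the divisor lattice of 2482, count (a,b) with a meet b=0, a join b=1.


Complement pair (a,b): a meet b = bottom, a join b = top.
Here: gcd(a,b)=1 and lcm(a,b)=2482, i.e. a*b=2482 with a,b coprime.
Pairs found: (1,2482), (2,1241), (17,146), (34,73), ... (4 more)
Total ordered pairs: 8


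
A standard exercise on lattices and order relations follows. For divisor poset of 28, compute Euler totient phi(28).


phi(n) = n * prod_{p|n} (1 - 1/p).
Prime divisors of 28: [2, 7]
phi(28) = 28 * (1 - 1/2) * (1 - 1/7)
phi(28) = 12


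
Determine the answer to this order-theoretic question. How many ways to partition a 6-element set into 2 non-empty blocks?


S(n,k) = k*S(n-1,k) + S(n-1,k-1).
S(5,2) = 15, S(5,1) = 1
S(6,2) = 2*15 + 1 = 30 + 1
S(6,2) = 31


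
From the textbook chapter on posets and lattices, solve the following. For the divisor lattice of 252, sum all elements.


sigma(n) = sum of divisors.
Divisors of 252: [1, 2, 3, 4, 6, 7, 9, 12, 14, 18, 21, 28, 36, 42, 63, 84, 126, 252]
Sum = 728


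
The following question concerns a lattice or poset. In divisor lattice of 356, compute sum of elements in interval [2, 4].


Interval [2,4] in divisors of 356: [2, 4]
Sum = 6


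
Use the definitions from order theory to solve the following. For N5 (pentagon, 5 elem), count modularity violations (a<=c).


Modular law: if a <= c then a v (b ^ c) = (a v b) ^ c.
Check all triples (a,b,c) with a <= c among 5 elements.
  e.g. a=a, b=c, c=b: lhs=a != rhs=b
Total violating triples: 1


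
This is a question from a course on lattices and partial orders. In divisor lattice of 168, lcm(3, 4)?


Join=lcm.
gcd(3,4)=1
lcm=12


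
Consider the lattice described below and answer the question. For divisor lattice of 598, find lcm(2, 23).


In a divisor lattice, join = lcm (least common multiple).
Compute lcm iteratively: start with first element, then lcm(current, next).
Elements: [2, 23]
lcm(2,23) = 46
Final lcm = 46


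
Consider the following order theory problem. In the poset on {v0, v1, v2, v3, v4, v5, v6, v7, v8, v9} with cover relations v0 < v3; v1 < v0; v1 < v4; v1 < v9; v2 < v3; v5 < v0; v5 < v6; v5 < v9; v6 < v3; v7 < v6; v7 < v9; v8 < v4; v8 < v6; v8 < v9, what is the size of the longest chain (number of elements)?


A chain is a totally ordered subset; we count the number of elements in a maximum chain.
Compute, for each element x, the size of the longest chain ending at x:
  v1: 1
  v2: 1
  v5: 1
  v7: 1
  v8: 1
  v0: 2
  ...
A maximum chain: v1 < v0 < v3
Number of elements in the longest chain: 3


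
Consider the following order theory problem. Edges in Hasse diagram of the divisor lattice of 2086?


A cover relation a -< b holds when a < b with no c strictly between.
Cover relations:
  1 -< 2
  1 -< 7
  1 -< 149
  2 -< 14
  2 -< 298
  7 -< 14
  7 -< 1043
  14 -< 2086
  ...4 more
Total: 12


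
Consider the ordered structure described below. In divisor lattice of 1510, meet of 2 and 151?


In a divisor lattice, meet = gcd (greatest common divisor).
By Euclidean algorithm or factoring: gcd(2,151) = 1


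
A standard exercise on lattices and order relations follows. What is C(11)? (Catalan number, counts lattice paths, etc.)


C(n) = C(2n, n) / (n+1).
C(22, 11) = 705432
C(11) = 705432 / 12 = 58786


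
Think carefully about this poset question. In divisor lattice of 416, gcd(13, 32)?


Meet=gcd.
gcd(13,32)=1


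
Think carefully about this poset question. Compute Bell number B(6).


B(n) = number of set partitions of an n-element set.
B(n) satisfies the recurrence: B(n+1) = sum_k C(n,k)*B(k).
B(6) = 203


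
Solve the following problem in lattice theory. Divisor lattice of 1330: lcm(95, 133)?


Join=lcm.
gcd(95,133)=19
lcm=665


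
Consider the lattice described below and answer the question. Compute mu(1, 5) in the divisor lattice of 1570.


In a divisor lattice, mu(a,b) = mu(b/a) where mu is the classical Mobius function.
b/a = 5/1 = 5
Prime factorization of 5: primes [5]
5 is squarefree with 1 prime factor(s), so mu(5) = (-1)^1 = -1


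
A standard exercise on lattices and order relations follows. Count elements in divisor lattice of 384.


Divisors of 384: [1, 2, 3, 4, 6, 8, 12, 16, 24, 32, 48, 64, 96, 128, 192, 384]
Count: 16


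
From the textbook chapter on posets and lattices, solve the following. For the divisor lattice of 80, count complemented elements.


An element a is complemented if some b has a meet b = bottom, a join b = top.
a is complemented iff gcd(a, n/a)=1, i.e. a is a unitary divisor of 80.
Complemented elements: 1, 5, 16, 80
Count: 4


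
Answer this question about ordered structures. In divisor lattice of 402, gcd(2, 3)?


Meet=gcd.
gcd(2,3)=1


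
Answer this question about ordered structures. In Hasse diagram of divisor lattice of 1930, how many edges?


A cover relation a -< b holds when a < b with no c strictly between.
Cover relations:
  1 -< 2
  1 -< 5
  1 -< 193
  2 -< 10
  2 -< 386
  5 -< 10
  5 -< 965
  10 -< 1930
  ...4 more
Total: 12


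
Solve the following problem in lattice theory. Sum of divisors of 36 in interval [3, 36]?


Interval [3,36] in divisors of 36: [3, 6, 9, 12, 18, 36]
Sum = 84


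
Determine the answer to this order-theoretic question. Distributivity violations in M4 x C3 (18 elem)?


Distributive law: a ^ (b v c) = (a ^ b) v (a ^ c).
Check all 18^3 = 5832 ordered triples (a,b,c).
  e.g. a=(a1,0), b=(a2,0), c=(a3,0): lhs=(a1,0) != rhs=(0,0)
  e.g. a=(a1,0), b=(a2,0), c=(a3,1): lhs=(a1,0) != rhs=(0,0)
Total violating triples: 648


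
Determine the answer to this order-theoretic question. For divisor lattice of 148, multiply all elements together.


Divisors of 148: [1, 2, 4, 37, 74, 148]
Product = n^(d(n)/2) = 148^(6/2)
Product = 3241792


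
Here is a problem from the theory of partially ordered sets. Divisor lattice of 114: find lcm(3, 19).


In a divisor lattice, join = lcm (least common multiple).
gcd(3,19) = 1
lcm(3,19) = 3*19/gcd = 57/1 = 57


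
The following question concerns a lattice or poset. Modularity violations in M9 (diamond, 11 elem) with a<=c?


Modular law: if a <= c then a v (b ^ c) = (a v b) ^ c.
Check all triples (a,b,c) with a <= c among 11 elements.
This lattice is modular (diamonds M_m and their chain-products are modular).
Total violating triples: 0


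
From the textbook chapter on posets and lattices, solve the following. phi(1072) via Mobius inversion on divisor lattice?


phi(n) = n * prod_{p|n} (1 - 1/p).
Prime divisors of 1072: [2, 67]
phi(1072) = 1072 * (1 - 1/2) * (1 - 1/67)
phi(1072) = 528


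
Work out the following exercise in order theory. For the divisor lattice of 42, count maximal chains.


A maximal chain goes from the minimum element to a maximal element via cover relations.
Counting all min-to-max paths in the cover graph.
Total maximal chains: 6


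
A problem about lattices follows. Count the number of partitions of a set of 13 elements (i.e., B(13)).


B(n) = number of set partitions of an n-element set.
B(n) satisfies the recurrence: B(n+1) = sum_k C(n,k)*B(k).
B(13) = 27644437


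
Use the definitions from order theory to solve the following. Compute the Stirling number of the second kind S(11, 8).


S(n,k) = k*S(n-1,k) + S(n-1,k-1).
S(10,8) = 750, S(10,7) = 5880
S(11,8) = 8*750 + 5880 = 6000 + 5880
S(11,8) = 11880


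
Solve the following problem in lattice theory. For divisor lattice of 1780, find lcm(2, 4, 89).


In a divisor lattice, join = lcm (least common multiple).
Compute lcm iteratively: start with first element, then lcm(current, next).
Elements: [2, 4, 89]
lcm(2,4) = 4
lcm(4,89) = 356
Final lcm = 356


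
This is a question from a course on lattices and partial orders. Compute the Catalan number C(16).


C(n) = C(2n, n) / (n+1).
C(32, 16) = 601080390
C(16) = 601080390 / 17 = 35357670


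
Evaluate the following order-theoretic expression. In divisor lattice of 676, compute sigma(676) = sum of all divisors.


sigma(n) = sum of divisors.
Divisors of 676: [1, 2, 4, 13, 26, 52, 169, 338, 676]
Sum = 1281


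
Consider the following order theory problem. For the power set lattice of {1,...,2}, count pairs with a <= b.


The order relation is {(a,b) : a <= b}, reflexive so it includes (a,a).
Examples: ({},{}), ({},{1,2}), ({},{1}), ({},{2}), ({1,2},{1,2}), ...
Total ordered pairs: 9


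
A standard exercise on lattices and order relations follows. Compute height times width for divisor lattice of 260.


Height = length of longest chain minus 1; width = size of largest antichain.
A maximum chain: 1 | 13 | 65 | 130 | 260  (height 4).
A maximum antichain: {4, 10, 26, 65}  (width 4).
Product = 4 * 4 = 16


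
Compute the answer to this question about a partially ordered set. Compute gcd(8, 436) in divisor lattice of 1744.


In a divisor lattice, meet = gcd (greatest common divisor).
By Euclidean algorithm or factoring: gcd(8,436) = 4


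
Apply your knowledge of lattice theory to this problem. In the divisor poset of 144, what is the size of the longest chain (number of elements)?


A chain is a totally ordered subset; we count the number of elements in a maximum chain.
Compute, for each element x, the size of the longest chain ending at x:
  1: 1
  2: 2
  3: 2
  4: 3
  9: 3
  6: 3
  ...
A maximum chain: 1 < 2 < 4 < 8 < 16 < 48 < 144
Number of elements in the longest chain: 7


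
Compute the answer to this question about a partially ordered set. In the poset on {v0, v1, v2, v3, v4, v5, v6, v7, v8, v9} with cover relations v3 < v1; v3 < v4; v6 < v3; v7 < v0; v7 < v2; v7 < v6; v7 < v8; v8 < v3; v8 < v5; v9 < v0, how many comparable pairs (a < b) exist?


A comparable pair {a,b} has a < b or b < a in the order.
Count unordered pairs where one element is strictly below the other.
Examples: {v0,v7}, {v0,v9}, {v1,v3}, {v1,v6}, ...
Total comparable pairs: 18


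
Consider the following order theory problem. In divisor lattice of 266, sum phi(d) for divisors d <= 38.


Divisors of 266 up to 38: [1, 2, 7, 14, 19, 38]
phi values: [1, 1, 6, 6, 18, 18]
Sum = 50


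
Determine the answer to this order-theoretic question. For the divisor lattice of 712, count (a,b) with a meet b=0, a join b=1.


Complement pair (a,b): a meet b = bottom, a join b = top.
Here: gcd(a,b)=1 and lcm(a,b)=712, i.e. a*b=712 with a,b coprime.
Pairs found: (1,712), (8,89), (89,8), (712,1)
Total ordered pairs: 4


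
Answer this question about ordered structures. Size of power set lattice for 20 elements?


Power set = 2^n.
2^20 = 1048576


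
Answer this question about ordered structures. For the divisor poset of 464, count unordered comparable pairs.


A comparable pair {a,b} has a < b or b < a in the order.
Count unordered pairs where one element is strictly below the other.
Examples: {1,2}, {1,4}, {1,8}, {1,16}, ...
Total comparable pairs: 35


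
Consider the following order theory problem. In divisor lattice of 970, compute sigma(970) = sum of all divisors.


sigma(n) = sum of divisors.
Divisors of 970: [1, 2, 5, 10, 97, 194, 485, 970]
Sum = 1764


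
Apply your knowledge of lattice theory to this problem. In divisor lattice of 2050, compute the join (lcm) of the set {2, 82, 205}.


In a divisor lattice, join = lcm (least common multiple).
Compute lcm iteratively: start with first element, then lcm(current, next).
Elements: [2, 82, 205]
lcm(2,82) = 82
lcm(82,205) = 410
Final lcm = 410


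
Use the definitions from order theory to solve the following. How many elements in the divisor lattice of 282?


Divisors of 282: [1, 2, 3, 6, 47, 94, 141, 282]
Count: 8


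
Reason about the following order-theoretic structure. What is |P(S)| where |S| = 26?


Power set = 2^n.
2^26 = 67108864


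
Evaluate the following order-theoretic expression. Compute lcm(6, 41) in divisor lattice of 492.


In a divisor lattice, join = lcm (least common multiple).
gcd(6,41) = 1
lcm(6,41) = 6*41/gcd = 246/1 = 246


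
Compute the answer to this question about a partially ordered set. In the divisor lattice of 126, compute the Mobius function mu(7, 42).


In a divisor lattice, mu(a,b) = mu(b/a) where mu is the classical Mobius function.
b/a = 42/7 = 6
Prime factorization of 6: primes [2, 3]
6 is squarefree with 2 prime factor(s), so mu(6) = (-1)^2 = 1


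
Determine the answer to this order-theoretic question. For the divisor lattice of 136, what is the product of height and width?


Height = length of longest chain minus 1; width = size of largest antichain.
A maximum chain: 1 | 17 | 34 | 68 | 136  (height 4).
A maximum antichain: {2, 17}  (width 2).
Product = 4 * 2 = 8


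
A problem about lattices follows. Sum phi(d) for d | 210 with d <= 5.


Divisors of 210 up to 5: [1, 2, 3, 5]
phi values: [1, 1, 2, 4]
Sum = 8


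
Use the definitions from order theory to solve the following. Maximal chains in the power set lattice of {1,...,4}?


A maximal chain goes from the minimum element to a maximal element via cover relations.
Counting all min-to-max paths in the cover graph.
Total maximal chains: 24


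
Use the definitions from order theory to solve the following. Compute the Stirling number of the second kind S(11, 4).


S(n,k) = k*S(n-1,k) + S(n-1,k-1).
S(10,4) = 34105, S(10,3) = 9330
S(11,4) = 4*34105 + 9330 = 136420 + 9330
S(11,4) = 145750


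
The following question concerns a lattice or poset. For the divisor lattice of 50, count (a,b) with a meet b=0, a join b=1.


Complement pair (a,b): a meet b = bottom, a join b = top.
Here: gcd(a,b)=1 and lcm(a,b)=50, i.e. a*b=50 with a,b coprime.
Pairs found: (1,50), (2,25), (25,2), (50,1)
Total ordered pairs: 4


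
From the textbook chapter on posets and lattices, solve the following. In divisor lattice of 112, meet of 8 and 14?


In a divisor lattice, meet = gcd (greatest common divisor).
By Euclidean algorithm or factoring: gcd(8,14) = 2


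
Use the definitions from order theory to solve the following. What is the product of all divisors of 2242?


Divisors of 2242: [1, 2, 19, 38, 59, 118, 1121, 2242]
Product = n^(d(n)/2) = 2242^(8/2)
Product = 25266345646096


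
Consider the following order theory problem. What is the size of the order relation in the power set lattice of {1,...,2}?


The order relation is {(a,b) : a <= b}, reflexive so it includes (a,a).
Examples: ({},{}), ({},{1,2}), ({},{1}), ({},{2}), ({1,2},{1,2}), ...
Total ordered pairs: 9


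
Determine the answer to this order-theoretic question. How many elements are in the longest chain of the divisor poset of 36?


A chain is a totally ordered subset; we count the number of elements in a maximum chain.
Compute, for each element x, the size of the longest chain ending at x:
  1: 1
  2: 2
  3: 2
  4: 3
  9: 3
  6: 3
  ...
A maximum chain: 1 < 2 < 4 < 12 < 36
Number of elements in the longest chain: 5


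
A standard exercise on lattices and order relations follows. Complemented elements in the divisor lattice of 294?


An element a is complemented if some b has a meet b = bottom, a join b = top.
a is complemented iff gcd(a, n/a)=1, i.e. a is a unitary divisor of 294.
Complemented elements: 1, 2, 3, 6, 49, 98, ... (2 more)
Count: 8


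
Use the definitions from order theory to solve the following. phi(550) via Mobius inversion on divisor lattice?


phi(n) = n * prod_{p|n} (1 - 1/p).
Prime divisors of 550: [2, 5, 11]
phi(550) = 550 * (1 - 1/2) * (1 - 1/5) * (1 - 1/11)
phi(550) = 200


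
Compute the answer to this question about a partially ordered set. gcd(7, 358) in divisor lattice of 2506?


Meet=gcd.
gcd(7,358)=1


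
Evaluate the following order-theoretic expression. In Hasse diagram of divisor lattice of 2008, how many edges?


A cover relation a -< b holds when a < b with no c strictly between.
Cover relations:
  1 -< 2
  1 -< 251
  2 -< 4
  2 -< 502
  4 -< 8
  4 -< 1004
  8 -< 2008
  251 -< 502
  ...2 more
Total: 10


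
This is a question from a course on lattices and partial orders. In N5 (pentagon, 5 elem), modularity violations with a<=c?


Modular law: if a <= c then a v (b ^ c) = (a v b) ^ c.
Check all triples (a,b,c) with a <= c among 5 elements.
  e.g. a=a, b=c, c=b: lhs=a != rhs=b
Total violating triples: 1


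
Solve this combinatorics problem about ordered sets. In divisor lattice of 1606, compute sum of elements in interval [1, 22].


Interval [1,22] in divisors of 1606: [1, 2, 11, 22]
Sum = 36


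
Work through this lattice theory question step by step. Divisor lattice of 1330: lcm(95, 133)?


Join=lcm.
gcd(95,133)=19
lcm=665


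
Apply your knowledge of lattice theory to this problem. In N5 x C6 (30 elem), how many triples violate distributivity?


Distributive law: a ^ (b v c) = (a ^ b) v (a ^ c).
Check all 30^3 = 27000 ordered triples (a,b,c).
  e.g. a=(b,0), b=(a,0), c=(c,0): lhs=(b,0) != rhs=(a,0)
  e.g. a=(b,0), b=(a,0), c=(c,1): lhs=(b,0) != rhs=(a,0)
Total violating triples: 432


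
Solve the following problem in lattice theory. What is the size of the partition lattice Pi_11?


B(n) = number of set partitions of an n-element set.
B(n) satisfies the recurrence: B(n+1) = sum_k C(n,k)*B(k).
B(11) = 678570


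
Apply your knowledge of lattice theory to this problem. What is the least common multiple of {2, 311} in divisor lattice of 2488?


In a divisor lattice, join = lcm (least common multiple).
Compute lcm iteratively: start with first element, then lcm(current, next).
Elements: [2, 311]
lcm(2,311) = 622
Final lcm = 622


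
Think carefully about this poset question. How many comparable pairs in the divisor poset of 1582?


A comparable pair {a,b} has a < b or b < a in the order.
Count unordered pairs where one element is strictly below the other.
Examples: {1,2}, {1,7}, {1,14}, {1,113}, ...
Total comparable pairs: 19


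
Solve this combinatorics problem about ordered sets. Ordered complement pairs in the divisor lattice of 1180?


Complement pair (a,b): a meet b = bottom, a join b = top.
Here: gcd(a,b)=1 and lcm(a,b)=1180, i.e. a*b=1180 with a,b coprime.
Pairs found: (1,1180), (4,295), (5,236), (20,59), ... (4 more)
Total ordered pairs: 8


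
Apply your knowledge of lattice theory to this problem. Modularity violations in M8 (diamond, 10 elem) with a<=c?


Modular law: if a <= c then a v (b ^ c) = (a v b) ^ c.
Check all triples (a,b,c) with a <= c among 10 elements.
This lattice is modular (diamonds M_m and their chain-products are modular).
Total violating triples: 0


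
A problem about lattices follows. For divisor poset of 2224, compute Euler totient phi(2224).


phi(n) = n * prod_{p|n} (1 - 1/p).
Prime divisors of 2224: [2, 139]
phi(2224) = 2224 * (1 - 1/2) * (1 - 1/139)
phi(2224) = 1104
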